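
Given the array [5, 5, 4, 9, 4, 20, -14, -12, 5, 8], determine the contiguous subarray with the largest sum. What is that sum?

Using Kadane's algorithm on [5, 5, 4, 9, 4, 20, -14, -12, 5, 8]:

Scanning through the array:
Position 1 (value 5): max_ending_here = 10, max_so_far = 10
Position 2 (value 4): max_ending_here = 14, max_so_far = 14
Position 3 (value 9): max_ending_here = 23, max_so_far = 23
Position 4 (value 4): max_ending_here = 27, max_so_far = 27
Position 5 (value 20): max_ending_here = 47, max_so_far = 47
Position 6 (value -14): max_ending_here = 33, max_so_far = 47
Position 7 (value -12): max_ending_here = 21, max_so_far = 47
Position 8 (value 5): max_ending_here = 26, max_so_far = 47
Position 9 (value 8): max_ending_here = 34, max_so_far = 47

Maximum subarray: [5, 5, 4, 9, 4, 20]
Maximum sum: 47

The maximum subarray is [5, 5, 4, 9, 4, 20] with sum 47. This subarray runs from index 0 to index 5.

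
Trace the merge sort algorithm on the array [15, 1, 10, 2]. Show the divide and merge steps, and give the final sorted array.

Merge sort trace:

Split: [15, 1, 10, 2] -> [15, 1] and [10, 2]
  Split: [15, 1] -> [15] and [1]
  Merge: [15] + [1] -> [1, 15]
  Split: [10, 2] -> [10] and [2]
  Merge: [10] + [2] -> [2, 10]
Merge: [1, 15] + [2, 10] -> [1, 2, 10, 15]

Final sorted array: [1, 2, 10, 15]

The merge sort proceeds by recursively splitting the array and merging sorted halves.
After all merges, the sorted array is [1, 2, 10, 15].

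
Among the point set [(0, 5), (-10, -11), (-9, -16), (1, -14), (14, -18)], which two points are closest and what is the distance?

Computing all pairwise distances among 5 points:

d((0, 5), (-10, -11)) = 18.868
d((0, 5), (-9, -16)) = 22.8473
d((0, 5), (1, -14)) = 19.0263
d((0, 5), (14, -18)) = 26.9258
d((-10, -11), (-9, -16)) = 5.099 <-- minimum
d((-10, -11), (1, -14)) = 11.4018
d((-10, -11), (14, -18)) = 25.0
d((-9, -16), (1, -14)) = 10.198
d((-9, -16), (14, -18)) = 23.0868
d((1, -14), (14, -18)) = 13.6015

Closest pair: (-10, -11) and (-9, -16) with distance 5.099

The closest pair is (-10, -11) and (-9, -16) with Euclidean distance 5.099. For 5 points, brute-force pairwise comparison is shown above. For large n, the divide-and-conquer algorithm (sort by x, recurse on halves, check the dividing strip) achieves O(n log n).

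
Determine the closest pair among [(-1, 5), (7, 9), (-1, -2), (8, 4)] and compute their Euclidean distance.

Computing all pairwise distances among 4 points:

d((-1, 5), (7, 9)) = 8.9443
d((-1, 5), (-1, -2)) = 7.0
d((-1, 5), (8, 4)) = 9.0554
d((7, 9), (-1, -2)) = 13.6015
d((7, 9), (8, 4)) = 5.099 <-- minimum
d((-1, -2), (8, 4)) = 10.8167

Closest pair: (7, 9) and (8, 4) with distance 5.099

The closest pair is (7, 9) and (8, 4) with Euclidean distance 5.099. For 4 points, brute-force pairwise comparison is shown above. For large n, the divide-and-conquer algorithm (sort by x, recurse on halves, check the dividing strip) achieves O(n log n).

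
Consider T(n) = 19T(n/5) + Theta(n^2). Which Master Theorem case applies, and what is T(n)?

Master Theorem for T(n) = 19T(n/5) + O(n^2):

a = 19, b = 5, c = 2
log_b(a) = log_5(19) = 1.8295

Case 3: c = 2 > log_5(19) = 1.8295
T(n) = O(n^2) = O(n^2)

For T(n) = 19T(n/5) + O(n^2): log_5(19) = 1.8295. This is Case 3 of the Master Theorem (c > log_b(a), work dominated by root), giving O(n^2).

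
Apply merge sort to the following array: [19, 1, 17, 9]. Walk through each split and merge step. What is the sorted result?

Merge sort trace:

Split: [19, 1, 17, 9] -> [19, 1] and [17, 9]
  Split: [19, 1] -> [19] and [1]
  Merge: [19] + [1] -> [1, 19]
  Split: [17, 9] -> [17] and [9]
  Merge: [17] + [9] -> [9, 17]
Merge: [1, 19] + [9, 17] -> [1, 9, 17, 19]

Final sorted array: [1, 9, 17, 19]

The merge sort proceeds by recursively splitting the array and merging sorted halves.
After all merges, the sorted array is [1, 9, 17, 19].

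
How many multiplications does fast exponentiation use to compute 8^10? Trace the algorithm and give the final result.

Computing 8^10 by squaring (build up from 8^1; each line after the first costs one multiplication):

8^1 = 8
8^2 = (8^1)^2 = 8^2 = 64
8^4 = (8^2)^2 = 64^2 = 4096
8^5 = 8 * 8^4 = 8 * 4096 = 32768
8^10 = (8^5)^2 = 32768^2 = 1073741824

Result: 1073741824
Multiplications needed: 4 (4 lines after 8^1)

8^10 = 1073741824. Using exponentiation by squaring, this requires 4 multiplications. The key idea: if the exponent is even, square the half-power; if odd, multiply by the base once.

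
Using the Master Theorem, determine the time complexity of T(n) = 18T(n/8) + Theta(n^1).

Master Theorem for T(n) = 18T(n/8) + O(n^1):

a = 18, b = 8, c = 1
log_b(a) = log_8(18) = 1.3900

Case 1: c = 1 < log_8(18) = 1.3900
T(n) = O(n^(log_8 18))

For T(n) = 18T(n/8) + O(n^1): log_8(18) = 1.3900. This is Case 1 of the Master Theorem (c < log_b(a), work dominated by leaves), giving O(n^(log_8 18)).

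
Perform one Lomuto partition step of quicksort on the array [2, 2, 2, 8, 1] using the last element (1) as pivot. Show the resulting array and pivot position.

Lomuto partition with pivot = 1:

Initial array: [2, 2, 2, 8, 1]

arr[0]=2 > 1: no swap
arr[1]=2 > 1: no swap
arr[2]=2 > 1: no swap
arr[3]=8 > 1: no swap

Place pivot at position 0: [1, 2, 2, 8, 2]
Pivot position: 0

After partitioning with pivot 1, the array becomes [1, 2, 2, 8, 2]. The pivot is placed at index 0. All elements to the left of the pivot are <= 1, and all elements to the right are > 1.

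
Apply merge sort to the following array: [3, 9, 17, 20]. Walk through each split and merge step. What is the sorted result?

Merge sort trace:

Split: [3, 9, 17, 20] -> [3, 9] and [17, 20]
  Split: [3, 9] -> [3] and [9]
  Merge: [3] + [9] -> [3, 9]
  Split: [17, 20] -> [17] and [20]
  Merge: [17] + [20] -> [17, 20]
Merge: [3, 9] + [17, 20] -> [3, 9, 17, 20]

Final sorted array: [3, 9, 17, 20]

The merge sort proceeds by recursively splitting the array and merging sorted halves.
After all merges, the sorted array is [3, 9, 17, 20].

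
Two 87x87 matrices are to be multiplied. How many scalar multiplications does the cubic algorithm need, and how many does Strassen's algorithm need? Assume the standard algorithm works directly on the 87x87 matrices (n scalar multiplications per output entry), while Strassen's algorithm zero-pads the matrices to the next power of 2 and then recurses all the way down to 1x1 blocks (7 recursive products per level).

Matrix multiplication for 87x87 matrices:

Strassen's algorithm requires power-of-2 dimensions. Pad 87x87 to 128x128 (next power of 2).

Standard algorithm: 87^3 = 658503 multiplications
Strassen's algorithm: 7^(log2(128)) = 7^7 = 823543 multiplications
Difference: 658503 - 823543 = -165040 (Strassen uses MORE here due to padding overhead — for small or just-over-power-of-2 n, padding can outweigh the per-level savings)

Standard: 658503 multiplications (87^3). Strassen: 823543 multiplications (7^7, after padding to 128x128). Strassen reduces 8 recursive multiplications to 7 at each level.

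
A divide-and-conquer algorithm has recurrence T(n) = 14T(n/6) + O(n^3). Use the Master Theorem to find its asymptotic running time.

Master Theorem for T(n) = 14T(n/6) + O(n^3):

a = 14, b = 6, c = 3
log_b(a) = log_6(14) = 1.4729

Case 3: c = 3 > log_6(14) = 1.4729
T(n) = O(n^3) = O(n^3)

For T(n) = 14T(n/6) + O(n^3): log_6(14) = 1.4729. This is Case 3 of the Master Theorem (c > log_b(a), work dominated by root), giving O(n^3).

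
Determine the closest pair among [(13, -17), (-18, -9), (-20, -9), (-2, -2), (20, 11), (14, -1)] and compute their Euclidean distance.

Computing all pairwise distances among 6 points:

d((13, -17), (-18, -9)) = 32.0156
d((13, -17), (-20, -9)) = 33.9559
d((13, -17), (-2, -2)) = 21.2132
d((13, -17), (20, 11)) = 28.8617
d((13, -17), (14, -1)) = 16.0312
d((-18, -9), (-20, -9)) = 2.0 <-- minimum
d((-18, -9), (-2, -2)) = 17.4642
d((-18, -9), (20, 11)) = 42.9418
d((-18, -9), (14, -1)) = 32.9848
d((-20, -9), (-2, -2)) = 19.3132
d((-20, -9), (20, 11)) = 44.7214
d((-20, -9), (14, -1)) = 34.9285
d((-2, -2), (20, 11)) = 25.5539
d((-2, -2), (14, -1)) = 16.0312
d((20, 11), (14, -1)) = 13.4164

Closest pair: (-18, -9) and (-20, -9) with distance 2.0

The closest pair is (-18, -9) and (-20, -9) with Euclidean distance 2.0. For 6 points, brute-force pairwise comparison is shown above. For large n, the divide-and-conquer algorithm (sort by x, recurse on halves, check the dividing strip) achieves O(n log n).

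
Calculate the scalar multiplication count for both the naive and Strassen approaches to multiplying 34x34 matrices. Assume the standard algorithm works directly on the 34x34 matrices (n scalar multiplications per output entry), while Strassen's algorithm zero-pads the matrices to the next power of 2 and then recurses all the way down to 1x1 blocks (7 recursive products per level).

Matrix multiplication for 34x34 matrices:

Strassen's algorithm requires power-of-2 dimensions. Pad 34x34 to 64x64 (next power of 2).

Standard algorithm: 34^3 = 39304 multiplications
Strassen's algorithm: 7^(log2(64)) = 7^6 = 117649 multiplications
Difference: 39304 - 117649 = -78345 (Strassen uses MORE here due to padding overhead — for small or just-over-power-of-2 n, padding can outweigh the per-level savings)

Standard: 39304 multiplications (34^3). Strassen: 117649 multiplications (7^6, after padding to 64x64). Strassen reduces 8 recursive multiplications to 7 at each level.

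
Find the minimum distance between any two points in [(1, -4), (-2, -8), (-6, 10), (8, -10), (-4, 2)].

Computing all pairwise distances among 5 points:

d((1, -4), (-2, -8)) = 5.0 <-- minimum
d((1, -4), (-6, 10)) = 15.6525
d((1, -4), (8, -10)) = 9.2195
d((1, -4), (-4, 2)) = 7.8102
d((-2, -8), (-6, 10)) = 18.4391
d((-2, -8), (8, -10)) = 10.198
d((-2, -8), (-4, 2)) = 10.198
d((-6, 10), (8, -10)) = 24.4131
d((-6, 10), (-4, 2)) = 8.2462
d((8, -10), (-4, 2)) = 16.9706

Closest pair: (1, -4) and (-2, -8) with distance 5.0

The closest pair is (1, -4) and (-2, -8) with Euclidean distance 5.0. For 5 points, brute-force pairwise comparison is shown above. For large n, the divide-and-conquer algorithm (sort by x, recurse on halves, check the dividing strip) achieves O(n log n).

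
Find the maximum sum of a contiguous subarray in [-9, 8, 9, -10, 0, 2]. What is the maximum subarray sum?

Using Kadane's algorithm on [-9, 8, 9, -10, 0, 2]:

Scanning through the array:
Position 1 (value 8): max_ending_here = 8, max_so_far = 8
Position 2 (value 9): max_ending_here = 17, max_so_far = 17
Position 3 (value -10): max_ending_here = 7, max_so_far = 17
Position 4 (value 0): max_ending_here = 7, max_so_far = 17
Position 5 (value 2): max_ending_here = 9, max_so_far = 17

Maximum subarray: [8, 9]
Maximum sum: 17

The maximum subarray is [8, 9] with sum 17. This subarray runs from index 1 to index 2.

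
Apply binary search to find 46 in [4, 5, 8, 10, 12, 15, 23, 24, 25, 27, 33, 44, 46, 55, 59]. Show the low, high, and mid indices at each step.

Binary search for 46 in [4, 5, 8, 10, 12, 15, 23, 24, 25, 27, 33, 44, 46, 55, 59]:

lo=0, hi=14, mid=7, arr[mid]=24 -> 24 < 46, search right half
lo=8, hi=14, mid=11, arr[mid]=44 -> 44 < 46, search right half
lo=12, hi=14, mid=13, arr[mid]=55 -> 55 > 46, search left half
lo=12, hi=12, mid=12, arr[mid]=46 -> Found target at index 12!

Binary search finds 46 at index 12 after 4 comparisons. The search repeatedly halves the search space by comparing with the middle element.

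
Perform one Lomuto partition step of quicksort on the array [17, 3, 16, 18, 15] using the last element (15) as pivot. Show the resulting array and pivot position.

Lomuto partition with pivot = 15:

Initial array: [17, 3, 16, 18, 15]

arr[0]=17 > 15: no swap
arr[1]=3 <= 15: swap with position 0, array becomes [3, 17, 16, 18, 15]
arr[2]=16 > 15: no swap
arr[3]=18 > 15: no swap

Place pivot at position 1: [3, 15, 16, 18, 17]
Pivot position: 1

After partitioning with pivot 15, the array becomes [3, 15, 16, 18, 17]. The pivot is placed at index 1. All elements to the left of the pivot are <= 15, and all elements to the right are > 15.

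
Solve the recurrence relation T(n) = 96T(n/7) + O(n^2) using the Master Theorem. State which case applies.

Master Theorem for T(n) = 96T(n/7) + O(n^2):

a = 96, b = 7, c = 2
log_b(a) = log_7(96) = 2.3456

Case 1: c = 2 < log_7(96) = 2.3456
T(n) = O(n^(log_7 96))

For T(n) = 96T(n/7) + O(n^2): log_7(96) = 2.3456. This is Case 1 of the Master Theorem (c < log_b(a), work dominated by leaves), giving O(n^(log_7 96)).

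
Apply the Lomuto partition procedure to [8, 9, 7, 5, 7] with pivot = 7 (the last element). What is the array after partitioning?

Lomuto partition with pivot = 7:

Initial array: [8, 9, 7, 5, 7]

arr[0]=8 > 7: no swap
arr[1]=9 > 7: no swap
arr[2]=7 <= 7: swap with position 0, array becomes [7, 9, 8, 5, 7]
arr[3]=5 <= 7: swap with position 1, array becomes [7, 5, 8, 9, 7]

Place pivot at position 2: [7, 5, 7, 9, 8]
Pivot position: 2

After partitioning with pivot 7, the array becomes [7, 5, 7, 9, 8]. The pivot is placed at index 2. All elements to the left of the pivot are <= 7, and all elements to the right are > 7.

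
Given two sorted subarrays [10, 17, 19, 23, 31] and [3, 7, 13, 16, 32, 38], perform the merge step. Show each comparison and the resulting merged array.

Merging process:

Compare 10 vs 3: take 3 from right. Merged: [3]
Compare 10 vs 7: take 7 from right. Merged: [3, 7]
Compare 10 vs 13: take 10 from left. Merged: [3, 7, 10]
Compare 17 vs 13: take 13 from right. Merged: [3, 7, 10, 13]
Compare 17 vs 16: take 16 from right. Merged: [3, 7, 10, 13, 16]
Compare 17 vs 32: take 17 from left. Merged: [3, 7, 10, 13, 16, 17]
Compare 19 vs 32: take 19 from left. Merged: [3, 7, 10, 13, 16, 17, 19]
Compare 23 vs 32: take 23 from left. Merged: [3, 7, 10, 13, 16, 17, 19, 23]
Compare 31 vs 32: take 31 from left. Merged: [3, 7, 10, 13, 16, 17, 19, 23, 31]
Append remaining from right: [32, 38]. Merged: [3, 7, 10, 13, 16, 17, 19, 23, 31, 32, 38]

Final merged array: [3, 7, 10, 13, 16, 17, 19, 23, 31, 32, 38]
Total comparisons: 9

The merged array is [3, 7, 10, 13, 16, 17, 19, 23, 31, 32, 38], requiring 9 comparisons. The merge step runs in O(n) time where n is the total number of elements.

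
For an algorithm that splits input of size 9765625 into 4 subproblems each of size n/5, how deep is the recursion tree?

For divide and conquer with division factor 5:

Problem sizes at each level:
Level 0: 9765625
Level 1: 1953125
Level 2: 390625
Level 3: 78125
Level 4: 15625
Level 5: 3125
Level 6: 625
Level 7: 125
Level 8: 25
Level 9: 5
Level 10: 1

The root is level 0 and the size-1 base case is level 10 (the tree spans levels 0 through 10, i.e. 11 levels counting the root), so the depth is the number of divisions: log_5(9765625) = 10

The recursion tree depth is log_5(9765625) = 10. At each level, the problem size is divided by 5, so it takes 10 divisions to reduce to a base case of size 1. The algorithm makes 4 recursive calls at each level.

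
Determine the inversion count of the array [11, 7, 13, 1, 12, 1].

Finding inversions in [11, 7, 13, 1, 12, 1]:

(0, 1): arr[0]=11 > arr[1]=7
(0, 3): arr[0]=11 > arr[3]=1
(0, 5): arr[0]=11 > arr[5]=1
(1, 3): arr[1]=7 > arr[3]=1
(1, 5): arr[1]=7 > arr[5]=1
(2, 3): arr[2]=13 > arr[3]=1
(2, 4): arr[2]=13 > arr[4]=12
(2, 5): arr[2]=13 > arr[5]=1
(4, 5): arr[4]=12 > arr[5]=1

Total inversions: 9

The array has 9 inversion(s): (0,1), (0,3), (0,5), (1,3), (1,5), (2,3), (2,4), (2,5), (4,5). Each pair (i,j) satisfies i < j and arr[i] > arr[j].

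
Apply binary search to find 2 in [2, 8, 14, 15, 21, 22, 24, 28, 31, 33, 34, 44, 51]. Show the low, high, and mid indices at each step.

Binary search for 2 in [2, 8, 14, 15, 21, 22, 24, 28, 31, 33, 34, 44, 51]:

lo=0, hi=12, mid=6, arr[mid]=24 -> 24 > 2, search left half
lo=0, hi=5, mid=2, arr[mid]=14 -> 14 > 2, search left half
lo=0, hi=1, mid=0, arr[mid]=2 -> Found target at index 0!

Binary search finds 2 at index 0 after 3 comparisons. The search repeatedly halves the search space by comparing with the middle element.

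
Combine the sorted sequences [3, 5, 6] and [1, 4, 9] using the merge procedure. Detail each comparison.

Merging process:

Compare 3 vs 1: take 1 from right. Merged: [1]
Compare 3 vs 4: take 3 from left. Merged: [1, 3]
Compare 5 vs 4: take 4 from right. Merged: [1, 3, 4]
Compare 5 vs 9: take 5 from left. Merged: [1, 3, 4, 5]
Compare 6 vs 9: take 6 from left. Merged: [1, 3, 4, 5, 6]
Append remaining from right: [9]. Merged: [1, 3, 4, 5, 6, 9]

Final merged array: [1, 3, 4, 5, 6, 9]
Total comparisons: 5

The merged array is [1, 3, 4, 5, 6, 9], requiring 5 comparisons. The merge step runs in O(n) time where n is the total number of elements.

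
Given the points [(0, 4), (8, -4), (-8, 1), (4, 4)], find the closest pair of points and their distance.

Computing all pairwise distances among 4 points:

d((0, 4), (8, -4)) = 11.3137
d((0, 4), (-8, 1)) = 8.544
d((0, 4), (4, 4)) = 4.0 <-- minimum
d((8, -4), (-8, 1)) = 16.7631
d((8, -4), (4, 4)) = 8.9443
d((-8, 1), (4, 4)) = 12.3693

Closest pair: (0, 4) and (4, 4) with distance 4.0

The closest pair is (0, 4) and (4, 4) with Euclidean distance 4.0. For 4 points, brute-force pairwise comparison is shown above. For large n, the divide-and-conquer algorithm (sort by x, recurse on halves, check the dividing strip) achieves O(n log n).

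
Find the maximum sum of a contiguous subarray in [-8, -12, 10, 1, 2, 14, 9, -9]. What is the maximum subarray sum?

Using Kadane's algorithm on [-8, -12, 10, 1, 2, 14, 9, -9]:

Scanning through the array:
Position 1 (value -12): max_ending_here = -12, max_so_far = -8
Position 2 (value 10): max_ending_here = 10, max_so_far = 10
Position 3 (value 1): max_ending_here = 11, max_so_far = 11
Position 4 (value 2): max_ending_here = 13, max_so_far = 13
Position 5 (value 14): max_ending_here = 27, max_so_far = 27
Position 6 (value 9): max_ending_here = 36, max_so_far = 36
Position 7 (value -9): max_ending_here = 27, max_so_far = 36

Maximum subarray: [10, 1, 2, 14, 9]
Maximum sum: 36

The maximum subarray is [10, 1, 2, 14, 9] with sum 36. This subarray runs from index 2 to index 6.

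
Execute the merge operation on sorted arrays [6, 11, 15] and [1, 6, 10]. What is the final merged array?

Merging process:

Compare 6 vs 1: take 1 from right. Merged: [1]
Compare 6 vs 6: take 6 from left. Merged: [1, 6]
Compare 11 vs 6: take 6 from right. Merged: [1, 6, 6]
Compare 11 vs 10: take 10 from right. Merged: [1, 6, 6, 10]
Append remaining from left: [11, 15]. Merged: [1, 6, 6, 10, 11, 15]

Final merged array: [1, 6, 6, 10, 11, 15]
Total comparisons: 4

The merged array is [1, 6, 6, 10, 11, 15], requiring 4 comparisons. The merge step runs in O(n) time where n is the total number of elements.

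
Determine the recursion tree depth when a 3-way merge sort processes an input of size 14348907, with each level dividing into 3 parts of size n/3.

For divide and conquer with division factor 3:

Problem sizes at each level:
Level 0: 14348907
Level 1: 4782969
Level 2: 1594323
Level 3: 531441
Level 4: 177147
Level 5: 59049
Level 6: 19683
Level 7: 6561
Level 8: 2187
Level 9: 729
Level 10: 243
Level 11: 81
Level 12: 27
Level 13: 9
Level 14: 3
Level 15: 1

The root is level 0 and the size-1 base case is level 15 (the tree spans levels 0 through 15, i.e. 16 levels counting the root), so the depth is the number of divisions: log_3(14348907) = 15

The recursion tree depth is log_3(14348907) = 15. At each level, the problem size is divided by 3, so it takes 15 divisions to reduce to a base case of size 1. The algorithm makes 3 recursive calls at each level.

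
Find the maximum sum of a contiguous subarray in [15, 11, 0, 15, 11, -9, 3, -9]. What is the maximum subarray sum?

Using Kadane's algorithm on [15, 11, 0, 15, 11, -9, 3, -9]:

Scanning through the array:
Position 1 (value 11): max_ending_here = 26, max_so_far = 26
Position 2 (value 0): max_ending_here = 26, max_so_far = 26
Position 3 (value 15): max_ending_here = 41, max_so_far = 41
Position 4 (value 11): max_ending_here = 52, max_so_far = 52
Position 5 (value -9): max_ending_here = 43, max_so_far = 52
Position 6 (value 3): max_ending_here = 46, max_so_far = 52
Position 7 (value -9): max_ending_here = 37, max_so_far = 52

Maximum subarray: [15, 11, 0, 15, 11]
Maximum sum: 52

The maximum subarray is [15, 11, 0, 15, 11] with sum 52. This subarray runs from index 0 to index 4.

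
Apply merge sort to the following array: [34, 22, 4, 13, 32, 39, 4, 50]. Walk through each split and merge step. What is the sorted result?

Merge sort trace:

Split: [34, 22, 4, 13, 32, 39, 4, 50] -> [34, 22, 4, 13] and [32, 39, 4, 50]
  Split: [34, 22, 4, 13] -> [34, 22] and [4, 13]
    Split: [34, 22] -> [34] and [22]
    Merge: [34] + [22] -> [22, 34]
    Split: [4, 13] -> [4] and [13]
    Merge: [4] + [13] -> [4, 13]
  Merge: [22, 34] + [4, 13] -> [4, 13, 22, 34]
  Split: [32, 39, 4, 50] -> [32, 39] and [4, 50]
    Split: [32, 39] -> [32] and [39]
    Merge: [32] + [39] -> [32, 39]
    Split: [4, 50] -> [4] and [50]
    Merge: [4] + [50] -> [4, 50]
  Merge: [32, 39] + [4, 50] -> [4, 32, 39, 50]
Merge: [4, 13, 22, 34] + [4, 32, 39, 50] -> [4, 4, 13, 22, 32, 34, 39, 50]

Final sorted array: [4, 4, 13, 22, 32, 34, 39, 50]

The merge sort proceeds by recursively splitting the array and merging sorted halves.
After all merges, the sorted array is [4, 4, 13, 22, 32, 34, 39, 50].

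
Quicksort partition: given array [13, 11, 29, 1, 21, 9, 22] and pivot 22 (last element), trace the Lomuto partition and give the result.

Lomuto partition with pivot = 22:

Initial array: [13, 11, 29, 1, 21, 9, 22]

arr[0]=13 <= 22: swap with position 0, array becomes [13, 11, 29, 1, 21, 9, 22]
arr[1]=11 <= 22: swap with position 1, array becomes [13, 11, 29, 1, 21, 9, 22]
arr[2]=29 > 22: no swap
arr[3]=1 <= 22: swap with position 2, array becomes [13, 11, 1, 29, 21, 9, 22]
arr[4]=21 <= 22: swap with position 3, array becomes [13, 11, 1, 21, 29, 9, 22]
arr[5]=9 <= 22: swap with position 4, array becomes [13, 11, 1, 21, 9, 29, 22]

Place pivot at position 5: [13, 11, 1, 21, 9, 22, 29]
Pivot position: 5

After partitioning with pivot 22, the array becomes [13, 11, 1, 21, 9, 22, 29]. The pivot is placed at index 5. All elements to the left of the pivot are <= 22, and all elements to the right are > 22.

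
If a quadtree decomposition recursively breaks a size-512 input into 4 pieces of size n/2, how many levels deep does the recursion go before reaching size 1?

For divide and conquer with division factor 2:

Problem sizes at each level:
Level 0: 512
Level 1: 256
Level 2: 128
Level 3: 64
Level 4: 32
Level 5: 16
Level 6: 8
Level 7: 4
Level 8: 2
Level 9: 1

The root is level 0 and the size-1 base case is level 9 (the tree spans levels 0 through 9, i.e. 10 levels counting the root), so the depth is the number of divisions: log_2(512) = 9

The recursion tree depth is log_2(512) = 9. At each level, the problem size is divided by 2, so it takes 9 divisions to reduce to a base case of size 1. The algorithm makes 4 recursive calls at each level.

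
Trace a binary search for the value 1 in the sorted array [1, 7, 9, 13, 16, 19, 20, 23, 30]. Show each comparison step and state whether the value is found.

Binary search for 1 in [1, 7, 9, 13, 16, 19, 20, 23, 30]:

lo=0, hi=8, mid=4, arr[mid]=16 -> 16 > 1, search left half
lo=0, hi=3, mid=1, arr[mid]=7 -> 7 > 1, search left half
lo=0, hi=0, mid=0, arr[mid]=1 -> Found target at index 0!

Binary search finds 1 at index 0 after 3 comparisons. The search repeatedly halves the search space by comparing with the middle element.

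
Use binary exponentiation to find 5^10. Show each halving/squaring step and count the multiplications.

Computing 5^10 by squaring (build up from 5^1; each line after the first costs one multiplication):

5^1 = 5
5^2 = (5^1)^2 = 5^2 = 25
5^4 = (5^2)^2 = 25^2 = 625
5^5 = 5 * 5^4 = 5 * 625 = 3125
5^10 = (5^5)^2 = 3125^2 = 9765625

Result: 9765625
Multiplications needed: 4 (4 lines after 5^1)

5^10 = 9765625. Using exponentiation by squaring, this requires 4 multiplications. The key idea: if the exponent is even, square the half-power; if odd, multiply by the base once.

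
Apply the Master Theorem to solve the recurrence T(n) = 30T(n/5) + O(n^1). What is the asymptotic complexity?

Master Theorem for T(n) = 30T(n/5) + O(n^1):

a = 30, b = 5, c = 1
log_b(a) = log_5(30) = 2.1133

Case 1: c = 1 < log_5(30) = 2.1133
T(n) = O(n^(log_5 30))

For T(n) = 30T(n/5) + O(n^1): log_5(30) = 2.1133. This is Case 1 of the Master Theorem (c < log_b(a), work dominated by leaves), giving O(n^(log_5 30)).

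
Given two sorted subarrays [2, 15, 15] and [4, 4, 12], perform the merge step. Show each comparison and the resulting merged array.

Merging process:

Compare 2 vs 4: take 2 from left. Merged: [2]
Compare 15 vs 4: take 4 from right. Merged: [2, 4]
Compare 15 vs 4: take 4 from right. Merged: [2, 4, 4]
Compare 15 vs 12: take 12 from right. Merged: [2, 4, 4, 12]
Append remaining from left: [15, 15]. Merged: [2, 4, 4, 12, 15, 15]

Final merged array: [2, 4, 4, 12, 15, 15]
Total comparisons: 4

The merged array is [2, 4, 4, 12, 15, 15], requiring 4 comparisons. The merge step runs in O(n) time where n is the total number of elements.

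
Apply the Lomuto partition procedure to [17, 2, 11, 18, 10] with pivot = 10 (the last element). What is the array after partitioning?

Lomuto partition with pivot = 10:

Initial array: [17, 2, 11, 18, 10]

arr[0]=17 > 10: no swap
arr[1]=2 <= 10: swap with position 0, array becomes [2, 17, 11, 18, 10]
arr[2]=11 > 10: no swap
arr[3]=18 > 10: no swap

Place pivot at position 1: [2, 10, 11, 18, 17]
Pivot position: 1

After partitioning with pivot 10, the array becomes [2, 10, 11, 18, 17]. The pivot is placed at index 1. All elements to the left of the pivot are <= 10, and all elements to the right are > 10.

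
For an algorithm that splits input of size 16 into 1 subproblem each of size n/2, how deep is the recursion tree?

For divide and conquer with division factor 2:

Problem sizes at each level:
Level 0: 16
Level 1: 8
Level 2: 4
Level 3: 2
Level 4: 1

The root is level 0 and the size-1 base case is level 4 (the tree spans levels 0 through 4, i.e. 5 levels counting the root), so the depth is the number of divisions: log_2(16) = 4

The recursion tree depth is log_2(16) = 4. At each level, the problem size is divided by 2, so it takes 4 divisions to reduce to a base case of size 1. The algorithm makes 1 recursive call at each level.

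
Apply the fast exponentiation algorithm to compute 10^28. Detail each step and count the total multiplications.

Computing 10^28 by squaring (build up from 10^1; each line after the first costs one multiplication):

10^1 = 10
10^2 = (10^1)^2 = 10^2 = 100
10^3 = 10 * 10^2 = 10 * 100 = 1000
10^6 = (10^3)^2 = 1000^2 = 1000000
10^7 = 10 * 10^6 = 10 * 1000000 = 10000000
10^14 = (10^7)^2 = 10000000^2 = 100000000000000
10^28 = (10^14)^2 = 100000000000000^2 = 10000000000000000000000000000

Result: 10000000000000000000000000000
Multiplications needed: 6 (6 lines after 10^1)

10^28 = 10000000000000000000000000000. Using exponentiation by squaring, this requires 6 multiplications. The key idea: if the exponent is even, square the half-power; if odd, multiply by the base once.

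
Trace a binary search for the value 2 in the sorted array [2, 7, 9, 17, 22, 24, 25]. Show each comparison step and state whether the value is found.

Binary search for 2 in [2, 7, 9, 17, 22, 24, 25]:

lo=0, hi=6, mid=3, arr[mid]=17 -> 17 > 2, search left half
lo=0, hi=2, mid=1, arr[mid]=7 -> 7 > 2, search left half
lo=0, hi=0, mid=0, arr[mid]=2 -> Found target at index 0!

Binary search finds 2 at index 0 after 3 comparisons. The search repeatedly halves the search space by comparing with the middle element.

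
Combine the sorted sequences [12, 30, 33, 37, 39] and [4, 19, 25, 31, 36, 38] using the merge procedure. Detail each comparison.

Merging process:

Compare 12 vs 4: take 4 from right. Merged: [4]
Compare 12 vs 19: take 12 from left. Merged: [4, 12]
Compare 30 vs 19: take 19 from right. Merged: [4, 12, 19]
Compare 30 vs 25: take 25 from right. Merged: [4, 12, 19, 25]
Compare 30 vs 31: take 30 from left. Merged: [4, 12, 19, 25, 30]
Compare 33 vs 31: take 31 from right. Merged: [4, 12, 19, 25, 30, 31]
Compare 33 vs 36: take 33 from left. Merged: [4, 12, 19, 25, 30, 31, 33]
Compare 37 vs 36: take 36 from right. Merged: [4, 12, 19, 25, 30, 31, 33, 36]
Compare 37 vs 38: take 37 from left. Merged: [4, 12, 19, 25, 30, 31, 33, 36, 37]
Compare 39 vs 38: take 38 from right. Merged: [4, 12, 19, 25, 30, 31, 33, 36, 37, 38]
Append remaining from left: [39]. Merged: [4, 12, 19, 25, 30, 31, 33, 36, 37, 38, 39]

Final merged array: [4, 12, 19, 25, 30, 31, 33, 36, 37, 38, 39]
Total comparisons: 10

The merged array is [4, 12, 19, 25, 30, 31, 33, 36, 37, 38, 39], requiring 10 comparisons. The merge step runs in O(n) time where n is the total number of elements.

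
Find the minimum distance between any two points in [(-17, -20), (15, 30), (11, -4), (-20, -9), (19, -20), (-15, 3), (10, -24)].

Computing all pairwise distances among 7 points:

d((-17, -20), (15, 30)) = 59.3633
d((-17, -20), (11, -4)) = 32.249
d((-17, -20), (-20, -9)) = 11.4018
d((-17, -20), (19, -20)) = 36.0
d((-17, -20), (-15, 3)) = 23.0868
d((-17, -20), (10, -24)) = 27.2947
d((15, 30), (11, -4)) = 34.2345
d((15, 30), (-20, -9)) = 52.4023
d((15, 30), (19, -20)) = 50.1597
d((15, 30), (-15, 3)) = 40.3609
d((15, 30), (10, -24)) = 54.231
d((11, -4), (-20, -9)) = 31.4006
d((11, -4), (19, -20)) = 17.8885
d((11, -4), (-15, 3)) = 26.9258
d((11, -4), (10, -24)) = 20.025
d((-20, -9), (19, -20)) = 40.5216
d((-20, -9), (-15, 3)) = 13.0
d((-20, -9), (10, -24)) = 33.541
d((19, -20), (-15, 3)) = 41.0488
d((19, -20), (10, -24)) = 9.8489 <-- minimum
d((-15, 3), (10, -24)) = 36.7967

Closest pair: (19, -20) and (10, -24) with distance 9.8489

The closest pair is (19, -20) and (10, -24) with Euclidean distance 9.8489. For 7 points, brute-force pairwise comparison is shown above. For large n, the divide-and-conquer algorithm (sort by x, recurse on halves, check the dividing strip) achieves O(n log n).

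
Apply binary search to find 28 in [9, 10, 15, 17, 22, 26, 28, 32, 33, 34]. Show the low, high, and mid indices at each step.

Binary search for 28 in [9, 10, 15, 17, 22, 26, 28, 32, 33, 34]:

lo=0, hi=9, mid=4, arr[mid]=22 -> 22 < 28, search right half
lo=5, hi=9, mid=7, arr[mid]=32 -> 32 > 28, search left half
lo=5, hi=6, mid=5, arr[mid]=26 -> 26 < 28, search right half
lo=6, hi=6, mid=6, arr[mid]=28 -> Found target at index 6!

Binary search finds 28 at index 6 after 4 comparisons. The search repeatedly halves the search space by comparing with the middle element.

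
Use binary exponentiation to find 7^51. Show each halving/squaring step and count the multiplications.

Computing 7^51 by squaring (build up from 7^1; each line after the first costs one multiplication):

7^1 = 7
7^2 = (7^1)^2 = 7^2 = 49
7^3 = 7 * 7^2 = 7 * 49 = 343
7^6 = (7^3)^2 = 343^2 = 117649
7^12 = (7^6)^2 = 117649^2 = 13841287201
7^24 = (7^12)^2 = 13841287201^2 = 191581231380566414401
7^25 = 7 * 7^24 = 7 * 191581231380566414401 = 1341068619663964900807
7^50 = (7^25)^2 = 1341068619663964900807^2 = 1798465042647412146620280340569649349251249
7^51 = 7 * 7^50 = 7 * 1798465042647412146620280340569649349251249 = 12589255298531885026341962383987545444758743

Result: 12589255298531885026341962383987545444758743
Multiplications needed: 8 (8 lines after 7^1)

7^51 = 12589255298531885026341962383987545444758743. Using exponentiation by squaring, this requires 8 multiplications. The key idea: if the exponent is even, square the half-power; if odd, multiply by the base once.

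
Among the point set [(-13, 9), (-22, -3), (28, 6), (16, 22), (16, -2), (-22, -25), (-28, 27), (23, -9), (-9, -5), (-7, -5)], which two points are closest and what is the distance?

Computing all pairwise distances among 10 points:

d((-13, 9), (-22, -3)) = 15.0
d((-13, 9), (28, 6)) = 41.1096
d((-13, 9), (16, 22)) = 31.7805
d((-13, 9), (16, -2)) = 31.0161
d((-13, 9), (-22, -25)) = 35.171
d((-13, 9), (-28, 27)) = 23.4307
d((-13, 9), (23, -9)) = 40.2492
d((-13, 9), (-9, -5)) = 14.5602
d((-13, 9), (-7, -5)) = 15.2315
d((-22, -3), (28, 6)) = 50.8035
d((-22, -3), (16, 22)) = 45.4863
d((-22, -3), (16, -2)) = 38.0132
d((-22, -3), (-22, -25)) = 22.0
d((-22, -3), (-28, 27)) = 30.5941
d((-22, -3), (23, -9)) = 45.3982
d((-22, -3), (-9, -5)) = 13.1529
d((-22, -3), (-7, -5)) = 15.1327
d((28, 6), (16, 22)) = 20.0
d((28, 6), (16, -2)) = 14.4222
d((28, 6), (-22, -25)) = 58.8303
d((28, 6), (-28, 27)) = 59.808
d((28, 6), (23, -9)) = 15.8114
d((28, 6), (-9, -5)) = 38.6005
d((28, 6), (-7, -5)) = 36.6879
d((16, 22), (16, -2)) = 24.0
d((16, 22), (-22, -25)) = 60.4401
d((16, 22), (-28, 27)) = 44.2832
d((16, 22), (23, -9)) = 31.7805
d((16, 22), (-9, -5)) = 36.7967
d((16, 22), (-7, -5)) = 35.4683
d((16, -2), (-22, -25)) = 44.4185
d((16, -2), (-28, 27)) = 52.6972
d((16, -2), (23, -9)) = 9.8995
d((16, -2), (-9, -5)) = 25.1794
d((16, -2), (-7, -5)) = 23.1948
d((-22, -25), (-28, 27)) = 52.345
d((-22, -25), (23, -9)) = 47.7598
d((-22, -25), (-9, -5)) = 23.8537
d((-22, -25), (-7, -5)) = 25.0
d((-28, 27), (23, -9)) = 62.426
d((-28, 27), (-9, -5)) = 37.2156
d((-28, 27), (-7, -5)) = 38.2753
d((23, -9), (-9, -5)) = 32.249
d((23, -9), (-7, -5)) = 30.2655
d((-9, -5), (-7, -5)) = 2.0 <-- minimum

Closest pair: (-9, -5) and (-7, -5) with distance 2.0

The closest pair is (-9, -5) and (-7, -5) with Euclidean distance 2.0. For 10 points, brute-force pairwise comparison is shown above. For large n, the divide-and-conquer algorithm (sort by x, recurse on halves, check the dividing strip) achieves O(n log n).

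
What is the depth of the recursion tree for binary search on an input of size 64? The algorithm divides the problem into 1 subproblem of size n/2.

For divide and conquer with division factor 2:

Problem sizes at each level:
Level 0: 64
Level 1: 32
Level 2: 16
Level 3: 8
Level 4: 4
Level 5: 2
Level 6: 1

The root is level 0 and the size-1 base case is level 6 (the tree spans levels 0 through 6, i.e. 7 levels counting the root), so the depth is the number of divisions: log_2(64) = 6

The recursion tree depth is log_2(64) = 6. At each level, the problem size is divided by 2, so it takes 6 divisions to reduce to a base case of size 1. The algorithm makes 1 recursive call at each level.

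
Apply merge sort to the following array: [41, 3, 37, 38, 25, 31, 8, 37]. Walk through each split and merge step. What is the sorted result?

Merge sort trace:

Split: [41, 3, 37, 38, 25, 31, 8, 37] -> [41, 3, 37, 38] and [25, 31, 8, 37]
  Split: [41, 3, 37, 38] -> [41, 3] and [37, 38]
    Split: [41, 3] -> [41] and [3]
    Merge: [41] + [3] -> [3, 41]
    Split: [37, 38] -> [37] and [38]
    Merge: [37] + [38] -> [37, 38]
  Merge: [3, 41] + [37, 38] -> [3, 37, 38, 41]
  Split: [25, 31, 8, 37] -> [25, 31] and [8, 37]
    Split: [25, 31] -> [25] and [31]
    Merge: [25] + [31] -> [25, 31]
    Split: [8, 37] -> [8] and [37]
    Merge: [8] + [37] -> [8, 37]
  Merge: [25, 31] + [8, 37] -> [8, 25, 31, 37]
Merge: [3, 37, 38, 41] + [8, 25, 31, 37] -> [3, 8, 25, 31, 37, 37, 38, 41]

Final sorted array: [3, 8, 25, 31, 37, 37, 38, 41]

The merge sort proceeds by recursively splitting the array and merging sorted halves.
After all merges, the sorted array is [3, 8, 25, 31, 37, 37, 38, 41].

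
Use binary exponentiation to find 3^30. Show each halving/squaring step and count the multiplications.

Computing 3^30 by squaring (build up from 3^1; each line after the first costs one multiplication):

3^1 = 3
3^2 = (3^1)^2 = 3^2 = 9
3^3 = 3 * 3^2 = 3 * 9 = 27
3^6 = (3^3)^2 = 27^2 = 729
3^7 = 3 * 3^6 = 3 * 729 = 2187
3^14 = (3^7)^2 = 2187^2 = 4782969
3^15 = 3 * 3^14 = 3 * 4782969 = 14348907
3^30 = (3^15)^2 = 14348907^2 = 205891132094649

Result: 205891132094649
Multiplications needed: 7 (7 lines after 3^1)

3^30 = 205891132094649. Using exponentiation by squaring, this requires 7 multiplications. The key idea: if the exponent is even, square the half-power; if odd, multiply by the base once.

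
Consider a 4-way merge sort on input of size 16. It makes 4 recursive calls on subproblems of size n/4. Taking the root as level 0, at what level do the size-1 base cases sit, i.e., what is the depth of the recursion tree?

For divide and conquer with division factor 4:

Problem sizes at each level:
Level 0: 16
Level 1: 4
Level 2: 1

The root is level 0 and the size-1 base case is level 2 (the tree spans levels 0 through 2, i.e. 3 levels counting the root), so the depth is the number of divisions: log_4(16) = 2

The recursion tree depth is log_4(16) = 2. At each level, the problem size is divided by 4, so it takes 2 divisions to reduce to a base case of size 1. The algorithm makes 4 recursive calls at each level.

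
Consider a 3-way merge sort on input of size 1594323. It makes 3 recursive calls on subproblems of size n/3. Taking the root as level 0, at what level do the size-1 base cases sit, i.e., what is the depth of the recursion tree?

For divide and conquer with division factor 3:

Problem sizes at each level:
Level 0: 1594323
Level 1: 531441
Level 2: 177147
Level 3: 59049
Level 4: 19683
Level 5: 6561
Level 6: 2187
Level 7: 729
Level 8: 243
Level 9: 81
Level 10: 27
Level 11: 9
Level 12: 3
Level 13: 1

The root is level 0 and the size-1 base case is level 13 (the tree spans levels 0 through 13, i.e. 14 levels counting the root), so the depth is the number of divisions: log_3(1594323) = 13

The recursion tree depth is log_3(1594323) = 13. At each level, the problem size is divided by 3, so it takes 13 divisions to reduce to a base case of size 1. The algorithm makes 3 recursive calls at each level.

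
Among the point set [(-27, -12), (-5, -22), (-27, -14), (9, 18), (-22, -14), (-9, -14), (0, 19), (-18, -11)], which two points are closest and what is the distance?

Computing all pairwise distances among 8 points:

d((-27, -12), (-5, -22)) = 24.1661
d((-27, -12), (-27, -14)) = 2.0 <-- minimum
d((-27, -12), (9, 18)) = 46.8615
d((-27, -12), (-22, -14)) = 5.3852
d((-27, -12), (-9, -14)) = 18.1108
d((-27, -12), (0, 19)) = 41.1096
d((-27, -12), (-18, -11)) = 9.0554
d((-5, -22), (-27, -14)) = 23.4094
d((-5, -22), (9, 18)) = 42.3792
d((-5, -22), (-22, -14)) = 18.7883
d((-5, -22), (-9, -14)) = 8.9443
d((-5, -22), (0, 19)) = 41.3038
d((-5, -22), (-18, -11)) = 17.0294
d((-27, -14), (9, 18)) = 48.1664
d((-27, -14), (-22, -14)) = 5.0
d((-27, -14), (-9, -14)) = 18.0
d((-27, -14), (0, 19)) = 42.638
d((-27, -14), (-18, -11)) = 9.4868
d((9, 18), (-22, -14)) = 44.5533
d((9, 18), (-9, -14)) = 36.7151
d((9, 18), (0, 19)) = 9.0554
d((9, 18), (-18, -11)) = 39.6232
d((-22, -14), (-9, -14)) = 13.0
d((-22, -14), (0, 19)) = 39.6611
d((-22, -14), (-18, -11)) = 5.0
d((-9, -14), (0, 19)) = 34.2053
d((-9, -14), (-18, -11)) = 9.4868
d((0, 19), (-18, -11)) = 34.9857

Closest pair: (-27, -12) and (-27, -14) with distance 2.0

The closest pair is (-27, -12) and (-27, -14) with Euclidean distance 2.0. For 8 points, brute-force pairwise comparison is shown above. For large n, the divide-and-conquer algorithm (sort by x, recurse on halves, check the dividing strip) achieves O(n log n).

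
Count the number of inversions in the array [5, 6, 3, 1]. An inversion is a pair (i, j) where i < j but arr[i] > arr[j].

Finding inversions in [5, 6, 3, 1]:

(0, 2): arr[0]=5 > arr[2]=3
(0, 3): arr[0]=5 > arr[3]=1
(1, 2): arr[1]=6 > arr[2]=3
(1, 3): arr[1]=6 > arr[3]=1
(2, 3): arr[2]=3 > arr[3]=1

Total inversions: 5

The array has 5 inversion(s): (0,2), (0,3), (1,2), (1,3), (2,3). Each pair (i,j) satisfies i < j and arr[i] > arr[j].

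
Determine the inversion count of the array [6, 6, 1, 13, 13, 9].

Finding inversions in [6, 6, 1, 13, 13, 9]:

(0, 2): arr[0]=6 > arr[2]=1
(1, 2): arr[1]=6 > arr[2]=1
(3, 5): arr[3]=13 > arr[5]=9
(4, 5): arr[4]=13 > arr[5]=9

Total inversions: 4

The array has 4 inversion(s): (0,2), (1,2), (3,5), (4,5). Each pair (i,j) satisfies i < j and arr[i] > arr[j].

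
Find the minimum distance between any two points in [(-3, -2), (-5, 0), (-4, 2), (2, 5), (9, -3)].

Computing all pairwise distances among 5 points:

d((-3, -2), (-5, 0)) = 2.8284
d((-3, -2), (-4, 2)) = 4.1231
d((-3, -2), (2, 5)) = 8.6023
d((-3, -2), (9, -3)) = 12.0416
d((-5, 0), (-4, 2)) = 2.2361 <-- minimum
d((-5, 0), (2, 5)) = 8.6023
d((-5, 0), (9, -3)) = 14.3178
d((-4, 2), (2, 5)) = 6.7082
d((-4, 2), (9, -3)) = 13.9284
d((2, 5), (9, -3)) = 10.6301

Closest pair: (-5, 0) and (-4, 2) with distance 2.2361

The closest pair is (-5, 0) and (-4, 2) with Euclidean distance 2.2361. For 5 points, brute-force pairwise comparison is shown above. For large n, the divide-and-conquer algorithm (sort by x, recurse on halves, check the dividing strip) achieves O(n log n).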